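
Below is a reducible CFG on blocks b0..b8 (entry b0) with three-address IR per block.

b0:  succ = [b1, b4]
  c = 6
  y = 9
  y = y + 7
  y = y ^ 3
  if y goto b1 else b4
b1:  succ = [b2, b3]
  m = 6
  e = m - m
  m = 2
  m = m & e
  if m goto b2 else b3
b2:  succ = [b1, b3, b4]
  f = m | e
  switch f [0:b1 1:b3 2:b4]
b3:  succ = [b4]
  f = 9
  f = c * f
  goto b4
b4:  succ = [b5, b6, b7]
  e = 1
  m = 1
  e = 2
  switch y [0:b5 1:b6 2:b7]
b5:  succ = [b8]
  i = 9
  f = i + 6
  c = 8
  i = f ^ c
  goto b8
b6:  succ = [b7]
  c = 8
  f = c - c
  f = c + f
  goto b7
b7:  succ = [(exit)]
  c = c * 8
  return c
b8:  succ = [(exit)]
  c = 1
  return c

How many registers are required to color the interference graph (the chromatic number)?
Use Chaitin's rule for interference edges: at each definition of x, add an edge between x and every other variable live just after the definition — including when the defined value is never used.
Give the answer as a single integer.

Answer: 4

Working:
Block summaries:
  b0: def={c,y} ue=∅
  b1: def={e,m} ue=∅
  b2: def={f} ue={e,m}
  b3: def={f} ue={c}
  b4: def={e,m} ue={y}
  b5: def={c,f,i} ue=∅
  b6: def={c,f} ue=∅
  b7: def={c} ue={c}
  b8: def={c} ue=∅

Backward fixpoint:
  b0: in=∅ out={c,y}
  b1: in={c,y} out={c,e,m,y}
  b2: in={c,e,m,y} out={c,y}
  b3: in={c,y} out={c,y}
  b4: in={c,y} out={c}
  b5: in=∅ out=∅
  b6: in=∅ out={c}
  b7: in={c} out=∅
  b8: in=∅ out=∅

Conflict graph:
  c — {e,f,m,y}
  e — {c,m,y}
  f — {c,y}
  i — ∅
  m — {c,e,y}
  y — {c,e,f,m}

Chromatic number:
  lower bound: {c,e,m,y} mutually conflict ⇒ χ ≥ 4
  4-colouring: r0={c,i}  r1={y}  r2={e,f}  r3={m}
  χ = 4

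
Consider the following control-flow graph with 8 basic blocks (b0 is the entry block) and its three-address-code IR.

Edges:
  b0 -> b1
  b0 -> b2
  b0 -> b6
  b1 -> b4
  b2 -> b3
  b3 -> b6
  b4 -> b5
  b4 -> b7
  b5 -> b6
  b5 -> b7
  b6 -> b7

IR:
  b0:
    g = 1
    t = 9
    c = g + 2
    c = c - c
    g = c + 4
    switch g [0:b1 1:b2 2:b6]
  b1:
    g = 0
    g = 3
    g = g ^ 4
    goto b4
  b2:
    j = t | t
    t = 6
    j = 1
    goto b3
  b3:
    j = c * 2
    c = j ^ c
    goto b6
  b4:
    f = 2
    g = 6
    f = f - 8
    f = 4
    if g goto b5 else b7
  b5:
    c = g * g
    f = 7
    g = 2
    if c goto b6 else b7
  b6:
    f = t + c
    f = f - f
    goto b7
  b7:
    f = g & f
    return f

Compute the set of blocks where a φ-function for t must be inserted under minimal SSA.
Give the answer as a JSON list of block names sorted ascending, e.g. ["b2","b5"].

idom tree: b1←b0 b2←b0 b3←b2 b4←b1 b5←b4 b6←b0 b7←b0
Join-block Dom:
  b6: preds {b0,b3,b5}: {b0} ∩ {b0,b2,b3} ∩ {b0,b1,b4,b5} = {b0}; idom=b0
  b7: preds {b4,b5,b6}: {b0,b1,b4} ∩ {b0,b1,b4,b5} ∩ {b0,b6} = {b0}; idom=b0

DF walk-up:
  join b6 pred b0: · stop@b0
  join b6 pred b3: b3→b2 stop@b0
  join b6 pred b5: b5→b4→b1 stop@b0
  join b7 pred b4: b4→b1 stop@b0
  join b7 pred b5: b5→b4→b1 stop@b0
  join b7 pred b6: b6 stop@b0
  b0: DF=∅
  b1: DF={b6,b7}
  b2: DF={b6}
  b3: DF={b6}
  b4: DF={b6,b7}
  b5: DF={b6,b7}
  b6: DF={b7}
  b7: DF=∅

φ for t: defs {b0,b2}
  DF⁺ = {b6,b7}

Answer: ["b6", "b7"]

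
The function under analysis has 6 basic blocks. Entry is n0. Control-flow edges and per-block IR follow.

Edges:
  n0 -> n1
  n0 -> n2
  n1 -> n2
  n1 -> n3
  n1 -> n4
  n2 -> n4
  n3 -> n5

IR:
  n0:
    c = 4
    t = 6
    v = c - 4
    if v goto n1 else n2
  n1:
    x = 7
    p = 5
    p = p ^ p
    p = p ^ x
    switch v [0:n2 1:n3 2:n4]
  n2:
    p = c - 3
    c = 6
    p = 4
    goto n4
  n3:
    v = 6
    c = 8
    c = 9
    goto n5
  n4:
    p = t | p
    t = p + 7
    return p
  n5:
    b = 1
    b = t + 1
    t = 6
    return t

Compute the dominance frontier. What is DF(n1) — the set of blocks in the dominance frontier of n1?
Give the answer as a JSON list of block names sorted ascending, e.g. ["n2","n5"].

Answer: ["n2", "n4"]

Analysis:
idom tree: n1←n0 n2←n0 n3←n1 n4←n0 n5←n3
Dom at joins:
  n2: preds {n0,n1}: {n0} ∩ {n0,n1} = {n0}; idom=n0
  n4: preds {n1,n2}: {n0,n1} ∩ {n0,n2} = {n0}; idom=n0

DF walk-up:
  n2←n0: walk · to n0
  n2←n1: walk n1 to n0
  n4←n1: walk n1 to n0
  n4←n2: walk n2 to n0
  n0 → ∅
  n1 → {n2,n4}
  n2 → {n4}
  n3 → ∅
  n4 → ∅
  n5 → ∅

DF(n1) = ["n2", "n4"]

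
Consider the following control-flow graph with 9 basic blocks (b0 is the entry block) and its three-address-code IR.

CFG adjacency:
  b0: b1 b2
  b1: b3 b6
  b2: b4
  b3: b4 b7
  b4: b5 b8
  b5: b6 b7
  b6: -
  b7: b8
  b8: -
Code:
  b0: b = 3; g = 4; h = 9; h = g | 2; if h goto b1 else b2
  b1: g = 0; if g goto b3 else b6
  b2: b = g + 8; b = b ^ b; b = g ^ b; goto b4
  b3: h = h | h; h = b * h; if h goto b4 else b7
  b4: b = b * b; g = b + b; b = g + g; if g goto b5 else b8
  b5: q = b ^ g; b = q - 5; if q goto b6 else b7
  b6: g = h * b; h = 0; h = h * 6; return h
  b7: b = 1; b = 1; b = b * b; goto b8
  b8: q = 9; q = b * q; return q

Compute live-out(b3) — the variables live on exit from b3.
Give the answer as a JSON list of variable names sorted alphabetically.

Answer: ["b", "h"]

Analysis:
Block summaries:
  b0 def {b,g,h} use ∅
  b1 def {g} use ∅
  b2 def {b} use {g}
  b3 def {h} use {b,h}
  b4 def {b,g} use {b}
  b5 def {b,q} use {b,g}
  b6 def {g,h} use {b,h}
  b7 def {b} use ∅
  b8 def {q} use {b}

Backward fixpoint:
  live b0: ∅→{b,g,h}
  live b1: {b,h}→{b,h}
  live b2: {g,h}→{b,h}
  live b3: {b,h}→{b,h}
  live b4: {b,h}→{b,g,h}
  live b5: {b,g,h}→{b,h}
  live b6: {b,h}→∅
  live b7: ∅→{b}
  live b8: {b}→∅

live-out(b3) = ["b", "h"]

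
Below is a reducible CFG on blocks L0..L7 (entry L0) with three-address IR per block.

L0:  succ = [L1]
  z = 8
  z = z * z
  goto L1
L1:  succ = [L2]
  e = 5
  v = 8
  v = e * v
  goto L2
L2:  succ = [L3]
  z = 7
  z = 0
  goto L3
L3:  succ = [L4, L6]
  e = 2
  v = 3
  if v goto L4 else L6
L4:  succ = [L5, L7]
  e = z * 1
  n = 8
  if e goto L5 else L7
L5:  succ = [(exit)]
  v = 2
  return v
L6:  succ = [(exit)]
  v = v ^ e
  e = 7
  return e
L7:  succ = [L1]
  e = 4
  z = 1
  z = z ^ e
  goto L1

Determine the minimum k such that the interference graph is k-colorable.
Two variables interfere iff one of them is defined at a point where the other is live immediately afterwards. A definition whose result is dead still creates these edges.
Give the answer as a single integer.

Per-block:
  L0: {z} / ∅
  L1: {e,v} / ∅
  L2: {z} / ∅
  L3: {e,v} / ∅
  L4: {e,n} / {z}
  L5: {v} / ∅
  L6: {e,v} / {e,v}
  L7: {e,z} / ∅

Backward fixpoint:
  L0 li=∅ lo=∅
  L1 li=∅ lo=∅
  L2 li=∅ lo={z}
  L3 li={z} lo={e,v,z}
  L4 li={z} lo=∅
  L5 li=∅ lo=∅
  L6 li={e,v} lo=∅
  L7 li=∅ lo=∅

Interference:
  e↔{n,v,z}
  n↔{e}
  v↔{e,z}
  z↔{e,v}

Registers:
  clique {e,v,z} ⇒ need ≥ 3
  assign e→r0 n→r1 v→r1 z→r2 — no edge inside a register ⇒ χ ≤ 3
  χ = 3

Answer: 3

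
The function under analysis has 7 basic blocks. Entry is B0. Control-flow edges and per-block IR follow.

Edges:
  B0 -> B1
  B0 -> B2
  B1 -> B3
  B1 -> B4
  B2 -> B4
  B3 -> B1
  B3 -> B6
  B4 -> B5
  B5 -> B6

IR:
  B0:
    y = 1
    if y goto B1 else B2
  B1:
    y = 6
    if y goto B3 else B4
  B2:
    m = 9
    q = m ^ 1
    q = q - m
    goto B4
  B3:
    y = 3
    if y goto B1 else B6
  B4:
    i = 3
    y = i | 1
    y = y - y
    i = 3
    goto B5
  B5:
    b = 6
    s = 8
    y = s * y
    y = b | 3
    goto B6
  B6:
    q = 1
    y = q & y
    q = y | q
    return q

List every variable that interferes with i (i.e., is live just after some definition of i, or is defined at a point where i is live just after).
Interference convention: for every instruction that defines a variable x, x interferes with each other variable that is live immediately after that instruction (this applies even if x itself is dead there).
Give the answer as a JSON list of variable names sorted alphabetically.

Answer: ["y"]

Working:
Per-block:
  B0 def {y} use ∅
  B1 def {y} use ∅
  B2 def {m,q} use ∅
  B3 def {y} use ∅
  B4 def {i,y} use ∅
  B5 def {b,s,y} use {y}
  B6 def {q,y} use {y}

Live sets:
  B0: in=∅ out=∅
  B1: in=∅ out=∅
  B2: in=∅ out=∅
  B3: in=∅ out={y}
  B4: in=∅ out={y}
  B5: in={y} out={y}
  B6: in={y} out=∅

Interfere edges:
  b — {s,y}
  i — {y}
  m — {q}
  q — {m,y}
  s — {b,y}
  y — {b,i,q,s}

N(i) = ["y"]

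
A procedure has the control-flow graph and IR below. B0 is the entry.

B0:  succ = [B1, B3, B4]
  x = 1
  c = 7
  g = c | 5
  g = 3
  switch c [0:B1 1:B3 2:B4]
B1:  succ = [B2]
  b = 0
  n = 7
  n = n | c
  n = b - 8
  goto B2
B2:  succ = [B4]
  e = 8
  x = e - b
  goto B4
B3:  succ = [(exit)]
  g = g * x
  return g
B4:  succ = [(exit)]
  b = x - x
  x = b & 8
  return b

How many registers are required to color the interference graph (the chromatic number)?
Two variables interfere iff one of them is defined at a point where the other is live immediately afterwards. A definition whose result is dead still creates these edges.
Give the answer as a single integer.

Answer: 3

Analysis:
Block summaries:
  B0: def={c,g,x} ue=∅
  B1: def={b,n} ue={c}
  B2: def={e,x} ue={b}
  B3: def={g} ue={g,x}
  B4: def={b,x} ue={x}

Backward fixpoint:
  B0 li=∅ lo={c,g,x}
  B1 li={c} lo={b}
  B2 li={b} lo={x}
  B3 li={g,x} lo=∅
  B4 li={x} lo=∅

Interference:
  b↔{c,e,n,x}
  c↔{b,g,n,x}
  e↔{b}
  g↔{c,x}
  n↔{b,c}
  x↔{b,c,g}

Chromatic number:
  {b,c,n} pairwise interfere (3-clique) ⇒ χ ≥ 3
  assign b→r0 c→r1 e→r1 g→r0 n→r2 x→r2 — no edge inside a register ⇒ χ ≤ 3
  χ = 3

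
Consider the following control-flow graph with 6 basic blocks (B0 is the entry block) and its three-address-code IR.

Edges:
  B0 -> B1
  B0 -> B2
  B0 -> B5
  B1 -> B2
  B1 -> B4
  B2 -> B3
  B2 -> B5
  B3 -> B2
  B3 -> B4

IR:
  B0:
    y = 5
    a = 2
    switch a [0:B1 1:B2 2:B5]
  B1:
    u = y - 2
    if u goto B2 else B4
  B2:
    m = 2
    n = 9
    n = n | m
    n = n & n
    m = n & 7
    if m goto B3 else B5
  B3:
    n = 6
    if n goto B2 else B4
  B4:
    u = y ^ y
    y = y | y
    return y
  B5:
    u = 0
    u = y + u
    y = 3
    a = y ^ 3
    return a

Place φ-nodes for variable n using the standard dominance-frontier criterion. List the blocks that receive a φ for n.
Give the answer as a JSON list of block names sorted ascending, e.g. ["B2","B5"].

idom tree: B1←B0 B2←B0 B3←B2 B4←B0 B5←B0
Dom∩ at merges:
  B2: preds {B0,B1,B3}: {B0} ∩ {B0,B1} ∩ {B0,B2,B3} = {B0}; idom=B0
  B4: preds {B1,B3}: {B0,B1} ∩ {B0,B2,B3} = {B0}; idom=B0
  B5: preds {B0,B2}: {B0} ∩ {B0,B2} = {B0}; idom=B0

DF derivation:
  B2←B0: walk · to B0
  B2←B1: walk B1 to B0
  B2←B3: walk B3→B2 to B0
  B4←B1: walk B1 to B0
  B4←B3: walk B3→B2 to B0
  B5←B0: walk · to B0
  B5←B2: walk B2 to B0
  DF(B0)=∅
  DF(B1)={B2,B4}
  DF(B2)={B2,B4,B5}
  DF(B3)={B2,B4}
  DF(B4)=∅
  DF(B5)=∅

φ for n: defs {B2,B3}
  DF⁺ = {B2,B4,B5}

Answer: ["B2", "B4", "B5"]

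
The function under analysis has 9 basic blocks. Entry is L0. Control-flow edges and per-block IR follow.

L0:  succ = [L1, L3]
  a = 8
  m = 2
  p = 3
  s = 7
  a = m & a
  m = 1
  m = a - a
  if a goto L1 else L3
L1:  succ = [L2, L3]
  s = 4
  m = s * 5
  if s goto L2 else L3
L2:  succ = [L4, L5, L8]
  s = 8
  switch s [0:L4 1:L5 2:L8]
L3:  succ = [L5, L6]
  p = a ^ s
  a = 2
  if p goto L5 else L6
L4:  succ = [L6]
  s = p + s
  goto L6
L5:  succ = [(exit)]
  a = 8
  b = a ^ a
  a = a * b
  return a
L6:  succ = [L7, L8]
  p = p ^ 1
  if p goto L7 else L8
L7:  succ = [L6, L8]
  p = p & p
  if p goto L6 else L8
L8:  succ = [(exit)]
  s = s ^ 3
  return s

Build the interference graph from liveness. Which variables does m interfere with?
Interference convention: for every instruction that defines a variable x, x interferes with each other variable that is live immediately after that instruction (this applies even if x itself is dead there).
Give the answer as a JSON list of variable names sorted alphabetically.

Answer: ["a", "p", "s"]

Analysis:
Block summaries:
  L0: {a,m,p,s} / ∅
  L1: {m,s} / ∅
  L2: {s} / ∅
  L3: {a,p} / {a,s}
  L4: {s} / {p,s}
  L5: {a,b} / ∅
  L6: {p} / {p}
  L7: {p} / {p}
  L8: {s} / {s}

Live sets:
  live L0: ∅→{a,p,s}
  live L1: {a,p}→{a,p,s}
  live L2: {p}→{p,s}
  live L3: {a,s}→{p,s}
  live L4: {p,s}→{p,s}
  live L5: ∅→∅
  live L6: {p,s}→{p,s}
  live L7: {p,s}→{p,s}
  live L8: {s}→∅

Conflict graph:
  a↔{b,m,p,s}
  b↔{a}
  m↔{a,p,s}
  p↔{a,m,s}
  s↔{a,m,p}

N(m) = ["a", "p", "s"]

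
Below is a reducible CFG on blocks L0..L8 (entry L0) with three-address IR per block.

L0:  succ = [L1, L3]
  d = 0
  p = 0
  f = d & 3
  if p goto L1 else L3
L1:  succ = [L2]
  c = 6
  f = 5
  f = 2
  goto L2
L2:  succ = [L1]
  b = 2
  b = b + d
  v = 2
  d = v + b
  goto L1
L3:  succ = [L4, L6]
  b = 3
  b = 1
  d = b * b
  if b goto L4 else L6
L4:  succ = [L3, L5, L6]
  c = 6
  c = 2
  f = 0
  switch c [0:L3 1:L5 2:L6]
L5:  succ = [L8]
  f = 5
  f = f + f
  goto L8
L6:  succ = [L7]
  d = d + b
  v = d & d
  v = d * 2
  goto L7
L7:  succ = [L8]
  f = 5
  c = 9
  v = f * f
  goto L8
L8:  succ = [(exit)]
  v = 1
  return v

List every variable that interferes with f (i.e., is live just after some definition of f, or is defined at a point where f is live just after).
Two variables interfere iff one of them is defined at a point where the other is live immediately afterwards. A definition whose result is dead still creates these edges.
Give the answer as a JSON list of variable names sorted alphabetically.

Answer: ["b", "c", "d", "p"]

Analysis:
def/use:
  L0: {d,f,p} / ∅
  L1: {c,f} / ∅
  L2: {b,d,v} / {d}
  L3: {b,d} / ∅
  L4: {c,f} / ∅
  L5: {f} / ∅
  L6: {d,v} / {b,d}
  L7: {c,f,v} / ∅
  L8: {v} / ∅

Live sets:
  live L0: ∅→{d}
  live L1: {d}→{d}
  live L2: {d}→{d}
  live L3: ∅→{b,d}
  live L4: {b,d}→{b,d}
  live L5: ∅→∅
  live L6: {b,d}→∅
  live L7: ∅→∅
  live L8: ∅→∅

Conflict graph:
  b↔{c,d,f,v}
  c↔{b,d,f}
  d↔{b,c,f,p,v}
  f↔{b,c,d,p}
  p↔{d,f}
  v↔{b,d}

N(f) = ["b", "c", "d", "p"]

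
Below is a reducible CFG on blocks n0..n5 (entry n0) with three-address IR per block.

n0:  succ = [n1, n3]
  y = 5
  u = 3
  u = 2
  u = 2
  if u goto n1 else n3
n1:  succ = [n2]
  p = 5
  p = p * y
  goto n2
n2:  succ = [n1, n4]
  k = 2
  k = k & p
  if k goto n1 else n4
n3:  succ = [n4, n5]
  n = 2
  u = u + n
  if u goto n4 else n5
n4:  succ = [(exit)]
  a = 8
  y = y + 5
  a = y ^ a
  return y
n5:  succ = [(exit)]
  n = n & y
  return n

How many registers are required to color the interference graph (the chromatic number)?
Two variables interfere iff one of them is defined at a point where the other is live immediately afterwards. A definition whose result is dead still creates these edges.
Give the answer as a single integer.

Answer: 3

Analysis:
Block summaries:
  n0: def={u,y} ue=∅
  n1: def={p} ue={y}
  n2: def={k} ue={p}
  n3: def={n,u} ue={u}
  n4: def={a,y} ue={y}
  n5: def={n} ue={n,y}

Liveness:
  n0 li=∅ lo={u,y}
  n1 li={y} lo={p,y}
  n2 li={p,y} lo={y}
  n3 li={u,y} lo={n,y}
  n4 li={y} lo=∅
  n5 li={n,y} lo=∅

Interference:
  a — {y}
  k — {p,y}
  n — {u,y}
  p — {k,y}
  u — {n,y}
  y — {a,k,n,p,u}

Colouring:
  {k,p,y} pairwise interfere (3-clique) ⇒ χ ≥ 3
  assign a→r1 k→r1 n→r1 p→r2 u→r2 y→r0 — no edge inside a register ⇒ χ ≤ 3
  χ = 3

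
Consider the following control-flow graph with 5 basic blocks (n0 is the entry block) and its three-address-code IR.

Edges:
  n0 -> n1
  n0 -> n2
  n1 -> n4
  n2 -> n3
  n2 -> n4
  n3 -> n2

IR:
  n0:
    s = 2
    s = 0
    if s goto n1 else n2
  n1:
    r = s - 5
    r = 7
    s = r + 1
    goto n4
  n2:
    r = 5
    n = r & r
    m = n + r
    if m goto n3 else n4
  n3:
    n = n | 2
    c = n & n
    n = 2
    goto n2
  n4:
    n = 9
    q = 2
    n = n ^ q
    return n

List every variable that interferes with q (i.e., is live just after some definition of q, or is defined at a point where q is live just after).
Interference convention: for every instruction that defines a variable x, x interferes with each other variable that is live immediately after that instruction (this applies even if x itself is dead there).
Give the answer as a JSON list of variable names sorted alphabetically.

Block summaries:
  n0 def {s} use ∅
  n1 def {r,s} use {s}
  n2 def {m,n,r} use ∅
  n3 def {c,n} use {n}
  n4 def {n,q} use ∅

Liveness:
  n0 li=∅ lo={s}
  n1 li={s} lo=∅
  n2 li=∅ lo={n}
  n3 li={n} lo=∅
  n4 li=∅ lo=∅

Interfere edges:
  c: ∅
  m: {n}
  n: {m,q,r}
  q: {n}
  r: {n}
  s: ∅

N(q) = ["n"]

Answer: ["n"]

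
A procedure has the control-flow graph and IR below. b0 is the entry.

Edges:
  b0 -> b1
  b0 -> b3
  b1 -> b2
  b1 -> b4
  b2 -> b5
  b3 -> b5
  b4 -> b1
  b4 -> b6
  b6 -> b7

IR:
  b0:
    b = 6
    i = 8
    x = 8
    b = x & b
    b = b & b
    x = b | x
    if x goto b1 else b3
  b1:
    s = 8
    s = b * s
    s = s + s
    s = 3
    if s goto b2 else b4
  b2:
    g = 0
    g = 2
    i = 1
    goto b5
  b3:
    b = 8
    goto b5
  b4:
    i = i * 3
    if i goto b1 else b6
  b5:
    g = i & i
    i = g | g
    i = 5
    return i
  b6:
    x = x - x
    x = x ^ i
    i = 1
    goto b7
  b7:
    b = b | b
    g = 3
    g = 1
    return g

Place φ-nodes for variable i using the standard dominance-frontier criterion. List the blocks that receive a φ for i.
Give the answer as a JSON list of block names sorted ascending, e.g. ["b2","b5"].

idom tree: b1←b0 b2←b1 b3←b0 b4←b1 b5←b0 b6←b4 b7←b6
Join-block Dom:
  b1: preds {b0,b4}: {b0} ∩ {b0,b1,b4} = {b0}; idom=b0
  b5: preds {b2,b3}: {b0,b1,b2} ∩ {b0,b3} = {b0}; idom=b0

Frontier:
  join b1 pred b0: · stop@b0
  join b1 pred b4: b4→b1 stop@b0
  join b5 pred b2: b2→b1 stop@b0
  join b5 pred b3: b3 stop@b0
  DF(b0)=∅
  DF(b1)={b1,b5}
  DF(b2)={b5}
  DF(b3)={b5}
  DF(b4)={b1}
  DF(b5)=∅
  DF(b6)=∅
  DF(b7)=∅

φ for i: defs {b0,b2,b4,b5,b6}
  DF⁺ = {b1,b5}

Answer: ["b1", "b5"]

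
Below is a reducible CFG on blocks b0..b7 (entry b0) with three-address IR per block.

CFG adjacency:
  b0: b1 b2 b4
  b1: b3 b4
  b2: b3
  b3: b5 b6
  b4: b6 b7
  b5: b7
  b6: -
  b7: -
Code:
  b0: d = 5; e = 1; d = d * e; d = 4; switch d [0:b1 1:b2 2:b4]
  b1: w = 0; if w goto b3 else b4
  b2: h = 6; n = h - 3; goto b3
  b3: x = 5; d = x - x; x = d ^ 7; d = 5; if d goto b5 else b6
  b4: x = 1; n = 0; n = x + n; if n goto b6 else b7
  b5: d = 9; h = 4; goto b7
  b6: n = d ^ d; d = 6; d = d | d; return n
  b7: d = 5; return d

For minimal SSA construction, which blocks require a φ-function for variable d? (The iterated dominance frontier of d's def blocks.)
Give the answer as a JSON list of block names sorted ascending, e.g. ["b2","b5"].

idom tree: b1←b0 b2←b0 b3←b0 b4←b0 b5←b3 b6←b0 b7←b0
Dom∩ at merges:
  b3: preds {b1,b2}: {b0,b1} ∩ {b0,b2} = {b0}; idom=b0
  b4: preds {b0,b1}: {b0} ∩ {b0,b1} = {b0}; idom=b0
  b6: preds {b3,b4}: {b0,b3} ∩ {b0,b4} = {b0}; idom=b0
  b7: preds {b4,b5}: {b0,b4} ∩ {b0,b3,b5} = {b0}; idom=b0

DF derivation:
  join b3 pred b1: b1 stop@b0
  join b3 pred b2: b2 stop@b0
  join b4 pred b0: · stop@b0
  join b4 pred b1: b1 stop@b0
  join b6 pred b3: b3 stop@b0
  join b6 pred b4: b4 stop@b0
  join b7 pred b4: b4 stop@b0
  join b7 pred b5: b5→b3 stop@b0
  DF(b0)=∅
  DF(b1)={b3,b4}
  DF(b2)={b3}
  DF(b3)={b6,b7}
  DF(b4)={b6,b7}
  DF(b5)={b7}
  DF(b6)=∅
  DF(b7)=∅

φ for d: defs {b0,b3,b5,b6,b7}
  DF⁺ = {b6,b7}

Answer: ["b6", "b7"]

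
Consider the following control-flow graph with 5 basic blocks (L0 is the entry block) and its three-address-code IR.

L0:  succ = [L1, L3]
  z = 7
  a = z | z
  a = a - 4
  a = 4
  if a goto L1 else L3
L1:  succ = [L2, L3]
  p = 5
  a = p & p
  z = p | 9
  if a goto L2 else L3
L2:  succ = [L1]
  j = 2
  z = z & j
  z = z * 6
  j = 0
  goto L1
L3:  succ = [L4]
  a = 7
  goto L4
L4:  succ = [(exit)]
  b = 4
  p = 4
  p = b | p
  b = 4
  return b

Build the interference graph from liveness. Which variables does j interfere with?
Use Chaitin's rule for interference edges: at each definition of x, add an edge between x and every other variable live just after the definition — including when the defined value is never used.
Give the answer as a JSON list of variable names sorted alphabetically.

def/use:
  L0 def {a,z} use ∅
  L1 def {a,p,z} use ∅
  L2 def {j,z} use {z}
  L3 def {a} use ∅
  L4 def {b,p} use ∅

Backward fixpoint:
  L0 li=∅ lo=∅
  L1 li=∅ lo={z}
  L2 li={z} lo=∅
  L3 li=∅ lo=∅
  L4 li=∅ lo=∅

Interference:
  a↔{p,z}
  b↔{p}
  j↔{z}
  p↔{a,b}
  z↔{a,j}

N(j) = ["z"]

Answer: ["z"]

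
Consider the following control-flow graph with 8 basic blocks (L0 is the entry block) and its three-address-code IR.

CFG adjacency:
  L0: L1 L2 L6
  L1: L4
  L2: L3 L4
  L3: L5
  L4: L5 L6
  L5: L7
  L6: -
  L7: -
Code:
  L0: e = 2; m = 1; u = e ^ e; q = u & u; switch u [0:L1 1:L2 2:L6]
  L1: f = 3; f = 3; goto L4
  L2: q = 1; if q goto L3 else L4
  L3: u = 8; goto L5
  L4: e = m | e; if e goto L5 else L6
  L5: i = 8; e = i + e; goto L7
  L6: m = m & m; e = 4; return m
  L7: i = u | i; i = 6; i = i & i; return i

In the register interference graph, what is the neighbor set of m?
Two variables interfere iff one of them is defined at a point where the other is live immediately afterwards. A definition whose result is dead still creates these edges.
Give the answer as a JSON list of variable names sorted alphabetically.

Block summaries:
  L0 def {e,m,q,u} use ∅
  L1 def {f} use ∅
  L2 def {q} use ∅
  L3 def {u} use ∅
  L4 def {e} use {e,m}
  L5 def {e,i} use {e}
  L6 def {e,m} use {m}
  L7 def {i} use {i,u}

Backward fixpoint:
  L0 li=∅ lo={e,m,u}
  L1 li={e,m,u} lo={e,m,u}
  L2 li={e,m,u} lo={e,m,u}
  L3 li={e} lo={e,u}
  L4 li={e,m,u} lo={e,m,u}
  L5 li={e,u} lo={i,u}
  L6 li={m} lo=∅
  L7 li={i,u} lo=∅

Interfere edges:
  e: {f,i,m,q,u}
  f: {e,m,u}
  i: {e,u}
  m: {e,f,q,u}
  q: {e,m,u}
  u: {e,f,i,m,q}

N(m) = ["e", "f", "q", "u"]

Answer: ["e", "f", "q", "u"]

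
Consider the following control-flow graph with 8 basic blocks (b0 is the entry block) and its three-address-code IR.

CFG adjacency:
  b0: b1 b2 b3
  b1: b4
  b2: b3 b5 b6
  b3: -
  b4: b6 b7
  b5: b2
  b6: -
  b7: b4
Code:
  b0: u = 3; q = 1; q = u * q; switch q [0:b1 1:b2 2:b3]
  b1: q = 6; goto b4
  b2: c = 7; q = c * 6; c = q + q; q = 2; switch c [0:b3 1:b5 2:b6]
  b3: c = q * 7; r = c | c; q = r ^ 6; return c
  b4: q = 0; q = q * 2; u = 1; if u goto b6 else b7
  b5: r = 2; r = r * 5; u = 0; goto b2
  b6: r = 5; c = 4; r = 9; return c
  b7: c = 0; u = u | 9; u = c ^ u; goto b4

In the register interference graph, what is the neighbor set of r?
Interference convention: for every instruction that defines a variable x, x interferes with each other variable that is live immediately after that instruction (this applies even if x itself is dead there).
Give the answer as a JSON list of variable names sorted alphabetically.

Answer: ["c"]

Working:
def/use:
  b0: def={q,u} ue=∅
  b1: def={q} ue=∅
  b2: def={c,q} ue=∅
  b3: def={c,q,r} ue={q}
  b4: def={q,u} ue=∅
  b5: def={r,u} ue=∅
  b6: def={c,r} ue=∅
  b7: def={c,u} ue={u}

Backward fixpoint:
  b0: in=∅ out={q}
  b1: in=∅ out=∅
  b2: in=∅ out={q}
  b3: in={q} out=∅
  b4: in=∅ out={u}
  b5: in=∅ out=∅
  b6: in=∅ out=∅
  b7: in={u} out=∅

Interfere edges:
  c — {q,r,u}
  q — {c,u}
  r — {c}
  u — {c,q}

N(r) = ["c"]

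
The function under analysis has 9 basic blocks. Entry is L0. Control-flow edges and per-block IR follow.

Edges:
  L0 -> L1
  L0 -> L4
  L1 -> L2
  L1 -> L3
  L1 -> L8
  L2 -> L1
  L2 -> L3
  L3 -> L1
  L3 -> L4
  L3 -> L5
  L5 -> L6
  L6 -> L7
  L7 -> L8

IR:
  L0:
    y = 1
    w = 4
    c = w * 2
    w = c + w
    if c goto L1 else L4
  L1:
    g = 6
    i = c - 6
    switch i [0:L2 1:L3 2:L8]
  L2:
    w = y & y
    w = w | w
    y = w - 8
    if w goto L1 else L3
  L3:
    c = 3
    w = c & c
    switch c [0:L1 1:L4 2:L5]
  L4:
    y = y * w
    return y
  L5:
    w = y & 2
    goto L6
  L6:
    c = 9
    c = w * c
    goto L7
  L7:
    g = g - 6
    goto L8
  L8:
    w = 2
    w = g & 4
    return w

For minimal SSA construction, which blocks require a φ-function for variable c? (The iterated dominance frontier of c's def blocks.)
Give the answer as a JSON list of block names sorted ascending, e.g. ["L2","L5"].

idom tree: L1←L0 L2←L1 L3←L1 L4←L0 L5←L3 L6←L5 L7←L6 L8←L1
Dom∩ at merges:
  L1: preds {L0,L2,L3}: {L0} ∩ {L0,L1,L2} ∩ {L0,L1,L3} = {L0}; idom=L0
  L3: preds {L1,L2}: {L0,L1} ∩ {L0,L1,L2} = {L0,L1}; idom=L1
  L4: preds {L0,L3}: {L0} ∩ {L0,L1,L3} = {L0}; idom=L0
  L8: preds {L1,L7}: {L0,L1} ∩ {L0,L1,L3,L5,L6,L7} = {L0,L1}; idom=L1

DF derivation:
  join L1 pred L0: · stop@L0
  join L1 pred L2: L2→L1 stop@L0
  join L1 pred L3: L3→L1 stop@L0
  join L3 pred L1: · stop@L1
  join L3 pred L2: L2 stop@L1
  join L4 pred L0: · stop@L0
  join L4 pred L3: L3→L1 stop@L0
  join L8 pred L1: · stop@L1
  join L8 pred L7: L7→L6→L5→L3 stop@L1
  L0: DF=∅
  L1: DF={L1,L4}
  L2: DF={L1,L3}
  L3: DF={L1,L4,L8}
  L4: DF=∅
  L5: DF={L8}
  L6: DF={L8}
  L7: DF={L8}
  L8: DF=∅

φ for c: defs {L0,L3,L6}
  DF⁺ = {L1,L4,L8}

Answer: ["L1", "L4", "L8"]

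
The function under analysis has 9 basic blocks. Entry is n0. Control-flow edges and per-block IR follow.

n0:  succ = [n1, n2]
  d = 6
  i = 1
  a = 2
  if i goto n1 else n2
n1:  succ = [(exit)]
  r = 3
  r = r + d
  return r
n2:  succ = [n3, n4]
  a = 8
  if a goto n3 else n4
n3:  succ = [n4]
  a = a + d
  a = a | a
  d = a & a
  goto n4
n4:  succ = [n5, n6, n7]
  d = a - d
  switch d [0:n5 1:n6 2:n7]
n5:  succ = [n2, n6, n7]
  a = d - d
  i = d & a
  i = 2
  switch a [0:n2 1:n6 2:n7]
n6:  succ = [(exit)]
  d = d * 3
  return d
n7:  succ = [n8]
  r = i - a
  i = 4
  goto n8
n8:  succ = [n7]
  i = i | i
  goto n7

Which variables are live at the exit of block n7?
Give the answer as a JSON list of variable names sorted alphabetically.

Answer: ["a", "i"]

Derivation:
Per-block:
  n0 def {a,d,i} use ∅
  n1 def {r} use {d}
  n2 def {a} use ∅
  n3 def {a,d} use {a,d}
  n4 def {d} use {a,d}
  n5 def {a,i} use {d}
  n6 def {d} use {d}
  n7 def {i,r} use {a,i}
  n8 def {i} use {i}

Backward fixpoint:
  live n0: ∅→{d,i}
  live n1: {d}→∅
  live n2: {d,i}→{a,d,i}
  live n3: {a,d,i}→{a,d,i}
  live n4: {a,d,i}→{a,d,i}
  live n5: {d}→{a,d,i}
  live n6: {d}→∅
  live n7: {a,i}→{a,i}
  live n8: {a,i}→{a,i}

live-out(n7) = ["a", "i"]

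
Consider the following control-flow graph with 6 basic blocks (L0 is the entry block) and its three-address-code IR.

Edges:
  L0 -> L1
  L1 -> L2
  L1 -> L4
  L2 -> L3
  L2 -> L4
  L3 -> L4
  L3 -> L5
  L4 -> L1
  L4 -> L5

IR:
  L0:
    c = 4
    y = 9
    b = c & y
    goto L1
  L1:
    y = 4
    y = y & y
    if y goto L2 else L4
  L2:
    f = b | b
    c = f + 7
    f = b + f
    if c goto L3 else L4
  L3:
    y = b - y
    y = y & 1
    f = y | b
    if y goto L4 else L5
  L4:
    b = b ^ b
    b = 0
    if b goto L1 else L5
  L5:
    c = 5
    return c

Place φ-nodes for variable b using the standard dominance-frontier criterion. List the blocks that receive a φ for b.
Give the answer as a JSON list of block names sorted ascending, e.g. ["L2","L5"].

Answer: ["L1", "L5"]

Analysis:
idom tree: L1←L0 L2←L1 L3←L2 L4←L1 L5←L1
Join-block Dom:
  L1: preds {L0,L4}: {L0} ∩ {L0,L1,L4} = {L0}; idom=L0
  L4: preds {L1,L2,L3}: {L0,L1} ∩ {L0,L1,L2} ∩ {L0,L1,L2,L3} = {L0,L1}; idom=L1
  L5: preds {L3,L4}: {L0,L1,L2,L3} ∩ {L0,L1,L4} = {L0,L1}; idom=L1

Frontier:
  join L1 pred L0: · stop@L0
  join L1 pred L4: L4→L1 stop@L0
  join L4 pred L1: · stop@L1
  join L4 pred L2: L2 stop@L1
  join L4 pred L3: L3→L2 stop@L1
  join L5 pred L3: L3→L2 stop@L1
  join L5 pred L4: L4 stop@L1
  DF(L0)=∅
  DF(L1)={L1}
  DF(L2)={L4,L5}
  DF(L3)={L4,L5}
  DF(L4)={L1,L5}
  DF(L5)=∅

φ for b: defs {L0,L4}
  DF⁺ = {L1,L5}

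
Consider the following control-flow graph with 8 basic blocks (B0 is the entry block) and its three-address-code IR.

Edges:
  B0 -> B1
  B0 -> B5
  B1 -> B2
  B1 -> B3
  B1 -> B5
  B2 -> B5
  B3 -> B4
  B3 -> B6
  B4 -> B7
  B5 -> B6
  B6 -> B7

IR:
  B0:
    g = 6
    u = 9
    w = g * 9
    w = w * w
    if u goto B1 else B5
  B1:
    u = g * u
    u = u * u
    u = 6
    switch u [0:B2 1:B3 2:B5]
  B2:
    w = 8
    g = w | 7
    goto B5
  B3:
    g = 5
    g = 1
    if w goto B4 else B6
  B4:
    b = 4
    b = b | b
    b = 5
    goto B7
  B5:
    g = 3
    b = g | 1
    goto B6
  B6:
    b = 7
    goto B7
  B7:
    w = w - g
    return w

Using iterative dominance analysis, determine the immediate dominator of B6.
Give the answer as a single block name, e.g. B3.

idom tree: B1←B0 B2←B1 B3←B1 B4←B3 B5←B0 B6←B0 B7←B0
Join-block Dom:
  B5: preds {B0,B1,B2}: {B0} ∩ {B0,B1} ∩ {B0,B1,B2} = {B0}; idom=B0
  B6: preds {B3,B5}: {B0,B1,B3} ∩ {B0,B5} = {B0}; idom=B0
  B7: preds {B4,B6}: {B0,B1,B3,B4} ∩ {B0,B6} = {B0}; idom=B0

idom(B6) = B0

Answer: B0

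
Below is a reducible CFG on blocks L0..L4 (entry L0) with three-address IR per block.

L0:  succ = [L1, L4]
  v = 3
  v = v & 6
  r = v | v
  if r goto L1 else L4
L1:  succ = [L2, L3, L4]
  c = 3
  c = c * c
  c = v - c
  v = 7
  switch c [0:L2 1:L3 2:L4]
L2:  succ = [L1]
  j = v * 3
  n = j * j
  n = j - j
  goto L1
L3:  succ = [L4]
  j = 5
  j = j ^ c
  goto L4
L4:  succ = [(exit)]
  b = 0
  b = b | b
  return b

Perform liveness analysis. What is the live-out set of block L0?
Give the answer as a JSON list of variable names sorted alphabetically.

def/use:
  L0: def={r,v} ue=∅
  L1: def={c,v} ue={v}
  L2: def={j,n} ue={v}
  L3: def={j} ue={c}
  L4: def={b} ue=∅

Backward fixpoint:
  L0: in=∅ out={v}
  L1: in={v} out={c,v}
  L2: in={v} out={v}
  L3: in={c} out=∅
  L4: in=∅ out=∅

live-out(L0) = ["v"]

Answer: ["v"]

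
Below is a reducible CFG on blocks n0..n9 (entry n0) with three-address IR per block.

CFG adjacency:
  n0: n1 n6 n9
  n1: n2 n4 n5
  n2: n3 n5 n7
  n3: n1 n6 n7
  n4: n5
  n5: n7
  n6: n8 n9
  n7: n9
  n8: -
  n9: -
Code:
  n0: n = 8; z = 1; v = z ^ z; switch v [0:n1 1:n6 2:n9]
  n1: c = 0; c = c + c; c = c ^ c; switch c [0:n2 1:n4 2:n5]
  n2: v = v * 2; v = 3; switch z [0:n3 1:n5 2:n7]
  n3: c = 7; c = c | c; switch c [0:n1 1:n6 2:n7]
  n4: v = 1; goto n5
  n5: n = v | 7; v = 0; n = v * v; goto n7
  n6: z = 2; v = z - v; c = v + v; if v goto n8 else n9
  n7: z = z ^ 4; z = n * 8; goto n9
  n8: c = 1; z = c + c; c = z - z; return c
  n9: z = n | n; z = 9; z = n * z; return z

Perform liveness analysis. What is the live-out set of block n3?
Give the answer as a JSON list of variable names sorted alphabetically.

Block summaries:
  n0: {n,v,z} / ∅
  n1: {c} / ∅
  n2: {v} / {v,z}
  n3: {c} / ∅
  n4: {v} / ∅
  n5: {n,v} / {v}
  n6: {c,v,z} / {v}
  n7: {z} / {n,z}
  n8: {c,z} / ∅
  n9: {z} / {n}

Live sets:
  n0: in=∅ out={n,v,z}
  n1: in={n,v,z} out={n,v,z}
  n2: in={n,v,z} out={n,v,z}
  n3: in={n,v,z} out={n,v,z}
  n4: in={z} out={v,z}
  n5: in={v,z} out={n,z}
  n6: in={n,v} out={n}
  n7: in={n,z} out={n}
  n8: in=∅ out=∅
  n9: in={n} out=∅

live-out(n3) = ["n", "v", "z"]

Answer: ["n", "v", "z"]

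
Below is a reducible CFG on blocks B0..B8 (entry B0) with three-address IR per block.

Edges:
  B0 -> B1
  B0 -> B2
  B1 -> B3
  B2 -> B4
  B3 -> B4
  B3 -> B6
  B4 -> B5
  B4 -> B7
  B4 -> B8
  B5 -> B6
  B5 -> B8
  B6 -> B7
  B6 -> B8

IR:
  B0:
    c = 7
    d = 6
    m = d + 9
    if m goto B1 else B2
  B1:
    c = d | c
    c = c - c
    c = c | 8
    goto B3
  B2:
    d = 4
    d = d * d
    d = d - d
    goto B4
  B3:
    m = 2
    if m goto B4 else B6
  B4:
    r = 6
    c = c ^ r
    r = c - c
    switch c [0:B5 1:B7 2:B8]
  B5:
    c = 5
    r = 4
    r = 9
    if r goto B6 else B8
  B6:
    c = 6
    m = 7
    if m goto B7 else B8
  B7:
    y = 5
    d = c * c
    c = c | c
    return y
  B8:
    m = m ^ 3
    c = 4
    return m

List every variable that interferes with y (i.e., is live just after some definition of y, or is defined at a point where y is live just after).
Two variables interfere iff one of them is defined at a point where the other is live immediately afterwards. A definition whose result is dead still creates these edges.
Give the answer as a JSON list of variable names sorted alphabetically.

Block summaries:
  B0: {c,d,m} / ∅
  B1: {c} / {c,d}
  B2: {d} / ∅
  B3: {m} / ∅
  B4: {c,r} / {c}
  B5: {c,r} / ∅
  B6: {c,m} / ∅
  B7: {c,d,y} / {c}
  B8: {c,m} / {m}

Live sets:
  B0: in=∅ out={c,d,m}
  B1: in={c,d} out={c}
  B2: in={c,m} out={c,m}
  B3: in={c} out={c,m}
  B4: in={c,m} out={c,m}
  B5: in={m} out={m}
  B6: in=∅ out={c,m}
  B7: in={c} out=∅
  B8: in={m} out=∅

Conflict graph:
  c↔{d,m,r,y}
  d↔{c,m,y}
  m↔{c,d,r}
  r↔{c,m}
  y↔{c,d}

N(y) = ["c", "d"]

Answer: ["c", "d"]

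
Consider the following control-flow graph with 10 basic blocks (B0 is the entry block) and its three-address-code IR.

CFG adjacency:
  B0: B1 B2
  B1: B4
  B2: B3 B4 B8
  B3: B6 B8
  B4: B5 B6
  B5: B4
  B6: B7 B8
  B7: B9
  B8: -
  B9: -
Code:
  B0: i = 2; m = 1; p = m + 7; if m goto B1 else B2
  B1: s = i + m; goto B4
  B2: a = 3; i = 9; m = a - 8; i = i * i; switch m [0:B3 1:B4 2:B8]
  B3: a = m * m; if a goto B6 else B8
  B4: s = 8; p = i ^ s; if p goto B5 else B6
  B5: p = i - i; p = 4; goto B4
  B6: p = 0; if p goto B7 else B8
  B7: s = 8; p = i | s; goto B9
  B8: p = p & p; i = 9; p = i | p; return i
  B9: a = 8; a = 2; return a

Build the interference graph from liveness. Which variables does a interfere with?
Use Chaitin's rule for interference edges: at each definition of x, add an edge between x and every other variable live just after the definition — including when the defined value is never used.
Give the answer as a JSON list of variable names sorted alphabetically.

Answer: ["i", "p"]

Derivation:
def/use:
  B0: {i,m,p} / ∅
  B1: {s} / {i,m}
  B2: {a,i,m} / ∅
  B3: {a} / {m}
  B4: {p,s} / {i}
  B5: {p} / {i}
  B6: {p} / ∅
  B7: {p,s} / {i}
  B8: {i,p} / {p}
  B9: {a} / ∅

Liveness:
  B0: in=∅ out={i,m,p}
  B1: in={i,m} out={i}
  B2: in={p} out={i,m,p}
  B3: in={i,m,p} out={i,p}
  B4: in={i} out={i}
  B5: in={i} out={i}
  B6: in={i} out={i,p}
  B7: in={i} out=∅
  B8: in={p} out=∅
  B9: in=∅ out=∅

Interfere edges:
  a↔{i,p}
  i↔{a,m,p,s}
  m↔{i,p}
  p↔{a,i,m}
  s↔{i}

N(a) = ["i", "p"]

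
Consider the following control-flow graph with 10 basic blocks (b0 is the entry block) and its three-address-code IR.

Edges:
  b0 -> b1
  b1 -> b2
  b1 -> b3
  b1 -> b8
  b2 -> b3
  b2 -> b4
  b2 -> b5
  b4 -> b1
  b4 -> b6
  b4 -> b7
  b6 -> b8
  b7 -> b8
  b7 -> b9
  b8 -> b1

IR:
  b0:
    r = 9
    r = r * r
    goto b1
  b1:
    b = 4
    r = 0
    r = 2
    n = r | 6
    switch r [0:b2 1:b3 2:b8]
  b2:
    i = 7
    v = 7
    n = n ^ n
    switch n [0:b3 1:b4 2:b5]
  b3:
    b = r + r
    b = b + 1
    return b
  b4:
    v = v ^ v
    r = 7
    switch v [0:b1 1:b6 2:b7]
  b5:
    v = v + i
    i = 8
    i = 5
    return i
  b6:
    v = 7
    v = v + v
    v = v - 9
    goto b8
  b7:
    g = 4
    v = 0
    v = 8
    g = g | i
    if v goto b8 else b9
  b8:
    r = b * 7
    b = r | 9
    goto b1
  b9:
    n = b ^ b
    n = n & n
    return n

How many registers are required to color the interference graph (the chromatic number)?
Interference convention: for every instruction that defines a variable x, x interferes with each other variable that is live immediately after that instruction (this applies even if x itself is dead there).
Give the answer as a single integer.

Answer: 5

Working:
Per-block:
  b0: def={r} ue=∅
  b1: def={b,n,r} ue=∅
  b2: def={i,n,v} ue={n}
  b3: def={b} ue={r}
  b4: def={r,v} ue={v}
  b5: def={i,v} ue={i,v}
  b6: def={v} ue=∅
  b7: def={g,v} ue={i}
  b8: def={b,r} ue={b}
  b9: def={n} ue={b}

Live sets:
  live b0: ∅→∅
  live b1: ∅→{b,n,r}
  live b2: {b,n,r}→{b,i,r,v}
  live b3: {r}→∅
  live b4: {b,i,v}→{b,i}
  live b5: {i,v}→∅
  live b6: {b}→{b}
  live b7: {b,i}→{b}
  live b8: {b}→∅
  live b9: {b}→∅

Interference:
  b↔{g,i,n,r,v}
  g↔{b,i,v}
  i↔{b,g,n,r,v}
  n↔{b,i,r,v}
  r↔{b,i,n,v}
  v↔{b,g,i,n,r}

Colouring:
  lower bound: {b,i,n,r,v} mutually conflict ⇒ χ ≥ 5
  assign b→r0 g→r3 i→r1 n→r3 r→r4 v→r2 — no edge inside a register ⇒ χ ≤ 5
  χ = 5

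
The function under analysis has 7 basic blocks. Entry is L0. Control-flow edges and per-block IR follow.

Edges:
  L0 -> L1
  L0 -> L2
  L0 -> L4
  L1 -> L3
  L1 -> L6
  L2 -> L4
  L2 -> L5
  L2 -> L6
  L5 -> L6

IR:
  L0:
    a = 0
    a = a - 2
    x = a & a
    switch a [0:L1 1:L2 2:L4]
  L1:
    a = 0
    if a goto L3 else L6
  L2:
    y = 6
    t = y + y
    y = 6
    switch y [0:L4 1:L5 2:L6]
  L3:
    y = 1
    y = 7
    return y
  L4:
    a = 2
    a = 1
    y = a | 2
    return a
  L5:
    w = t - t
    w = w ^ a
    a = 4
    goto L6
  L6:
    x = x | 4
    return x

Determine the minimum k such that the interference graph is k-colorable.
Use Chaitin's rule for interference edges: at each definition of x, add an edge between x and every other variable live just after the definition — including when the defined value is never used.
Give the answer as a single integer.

Block summaries:
  L0: def={a,x} ue=∅
  L1: def={a} ue=∅
  L2: def={t,y} ue=∅
  L3: def={y} ue=∅
  L4: def={a,y} ue=∅
  L5: def={a,w} ue={a,t}
  L6: def={x} ue={x}

Backward fixpoint:
  live L0: ∅→{a,x}
  live L1: {x}→{x}
  live L2: {a,x}→{a,t,x}
  live L3: ∅→∅
  live L4: ∅→∅
  live L5: {a,t,x}→{x}
  live L6: {x}→∅

Interfere edges:
  a — {t,w,x,y}
  t — {a,x,y}
  w — {a,x}
  x — {a,t,w,y}
  y — {a,t,x}

Chromatic number:
  lower bound: {a,t,x,y} mutually conflict ⇒ χ ≥ 4
  assign a→R0 t→R2 w→R2 x→R1 y→R3 — no edge inside a register ⇒ χ ≤ 4
  χ = 4

Answer: 4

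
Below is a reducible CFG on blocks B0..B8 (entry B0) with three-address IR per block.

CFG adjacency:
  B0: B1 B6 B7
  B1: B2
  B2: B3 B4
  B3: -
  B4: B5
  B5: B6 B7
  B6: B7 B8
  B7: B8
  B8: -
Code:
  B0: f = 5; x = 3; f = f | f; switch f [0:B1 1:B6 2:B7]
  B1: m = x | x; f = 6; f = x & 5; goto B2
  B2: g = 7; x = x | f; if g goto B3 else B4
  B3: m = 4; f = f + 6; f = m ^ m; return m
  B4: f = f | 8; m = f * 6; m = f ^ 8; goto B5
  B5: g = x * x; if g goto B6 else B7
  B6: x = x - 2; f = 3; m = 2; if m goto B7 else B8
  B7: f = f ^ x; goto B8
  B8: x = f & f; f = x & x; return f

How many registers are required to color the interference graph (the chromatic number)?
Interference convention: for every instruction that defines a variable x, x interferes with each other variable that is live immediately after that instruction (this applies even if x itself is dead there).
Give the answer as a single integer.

Answer: 3

Derivation:
Block summaries:
  B0 def {f,x} use ∅
  B1 def {f,m} use {x}
  B2 def {g,x} use {f,x}
  B3 def {f,m} use {f}
  B4 def {f,m} use {f}
  B5 def {g} use {x}
  B6 def {f,m,x} use {x}
  B7 def {f} use {f,x}
  B8 def {f,x} use {f}

Liveness:
  B0 li=∅ lo={f,x}
  B1 li={x} lo={f,x}
  B2 li={f,x} lo={f,x}
  B3 li={f} lo=∅
  B4 li={f,x} lo={f,x}
  B5 li={f,x} lo={f,x}
  B6 li={x} lo={f,x}
  B7 li={f,x} lo={f}
  B8 li={f} lo=∅

Conflict graph:
  f: {g,m,x}
  g: {f,x}
  m: {f,x}
  x: {f,g,m}

Colouring:
  clique {f,g,x} ⇒ need ≥ 3
  assign f→c0 g→c2 m→c2 x→c1 — no edge inside a register ⇒ χ ≤ 3
  χ = 3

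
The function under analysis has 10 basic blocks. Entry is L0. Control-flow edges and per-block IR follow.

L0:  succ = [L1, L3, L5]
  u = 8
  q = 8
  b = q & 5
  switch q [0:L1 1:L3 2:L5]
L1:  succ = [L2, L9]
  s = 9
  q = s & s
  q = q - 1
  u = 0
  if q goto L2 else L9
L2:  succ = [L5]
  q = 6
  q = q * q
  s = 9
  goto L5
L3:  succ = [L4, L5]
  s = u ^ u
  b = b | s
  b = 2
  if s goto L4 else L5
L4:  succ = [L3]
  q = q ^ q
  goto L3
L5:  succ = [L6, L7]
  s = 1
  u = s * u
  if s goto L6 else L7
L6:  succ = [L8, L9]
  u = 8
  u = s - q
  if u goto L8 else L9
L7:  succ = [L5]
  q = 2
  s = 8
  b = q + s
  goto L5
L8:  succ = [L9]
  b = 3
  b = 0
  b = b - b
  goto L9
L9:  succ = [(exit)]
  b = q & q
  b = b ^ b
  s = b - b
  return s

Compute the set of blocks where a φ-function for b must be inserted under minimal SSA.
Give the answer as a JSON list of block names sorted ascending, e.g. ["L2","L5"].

idom tree: L1←L0 L2←L1 L3←L0 L4←L3 L5←L0 L6←L5 L7←L5 L8←L6 L9←L0
Join-block Dom:
  L3: preds {L0,L4}: {L0} ∩ {L0,L3,L4} = {L0}; idom=L0
  L5: preds {L0,L2,L3,L7}: {L0} ∩ {L0,L1,L2} ∩ {L0,L3} ∩ {L0,L5,L7} = {L0}; idom=L0
  L9: preds {L1,L6,L8}: {L0,L1} ∩ {L0,L5,L6} ∩ {L0,L5,L6,L8} = {L0}; idom=L0

DF derivation:
  L3←L0: walk · to L0
  L3←L4: walk L4→L3 to L0
  L5←L0: walk · to L0
  L5←L2: walk L2→L1 to L0
  L5←L3: walk L3 to L0
  L5←L7: walk L7→L5 to L0
  L9←L1: walk L1 to L0
  L9←L6: walk L6→L5 to L0
  L9←L8: walk L8→L6→L5 to L0
  L0: DF=∅
  L1: DF={L5,L9}
  L2: DF={L5}
  L3: DF={L3,L5}
  L4: DF={L3}
  L5: DF={L5,L9}
  L6: DF={L9}
  L7: DF={L5}
  L8: DF={L9}
  L9: DF=∅

φ for b: defs {L0,L3,L7,L8,L9}
  DF⁺ = {L3,L5,L9}

Answer: ["L3", "L5", "L9"]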